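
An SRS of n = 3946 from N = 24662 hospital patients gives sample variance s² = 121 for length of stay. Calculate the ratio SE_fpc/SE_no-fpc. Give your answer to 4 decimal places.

f = n/N = 3946/24662 = 0.16000324.
SE_no-fpc = √(s²/n) = 0.17511129; SE_fpc = √((1−f)s²/n) = 0.16049184.
Ratio = √(1−f) = 0.91651337.

0.9165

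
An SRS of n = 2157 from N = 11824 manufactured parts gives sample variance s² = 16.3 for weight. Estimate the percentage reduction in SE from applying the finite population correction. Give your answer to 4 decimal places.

9.5802

f = n/N = 2157/11824 = 0.18242558.
SE_no-fpc = √(s²/n) = 0.08692981; SE_fpc = √((1−f)s²/n) = 0.07860178.
Ratio = √(1−f) = 0.90419822. Reduction = 100·(1 − 0.90419822) = 9.5802%.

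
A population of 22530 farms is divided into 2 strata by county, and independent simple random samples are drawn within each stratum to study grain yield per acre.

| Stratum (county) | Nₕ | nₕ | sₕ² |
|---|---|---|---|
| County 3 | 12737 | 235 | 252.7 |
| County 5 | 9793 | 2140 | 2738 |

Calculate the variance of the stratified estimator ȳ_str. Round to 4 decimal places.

0.5262

Var(ȳ_str) = Σₕ Wₕ²(1 − fₕ)sₕ²/nₕ with Wₕ = Nₕ/N, N = 22530.
County 3: Wₕ = 0.56533511; term = 0.56533511²·(1 − 0.01845018)·252.7/235 = 0.33733518.
County 5: Wₕ = 0.43466489; term = 0.43466489²·(1 − 0.21852344)·2738/2140 = 0.18890557.
Sum = 0.52624075.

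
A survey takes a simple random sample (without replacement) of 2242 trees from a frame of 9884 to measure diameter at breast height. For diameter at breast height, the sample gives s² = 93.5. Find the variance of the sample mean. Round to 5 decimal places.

Under SRS without replacement, Var(ȳ) = (1 − f)·s²/n with f = n/N = 2242/9884 = 0.22683124.
Var(ȳ) = (1 − 0.22683124)·93.5/2242 = 0.77316876·0.041703836 = 0.032244103.

0.03224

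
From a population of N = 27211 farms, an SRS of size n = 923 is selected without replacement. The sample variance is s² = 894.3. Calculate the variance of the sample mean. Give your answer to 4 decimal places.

0.9360

Under SRS without replacement, Var(ȳ) = (1 − f)·s²/n with f = n/N = 923/27211 = 0.03392011.
Var(ȳ) = (1 − 0.03392011)·894.3/923 = 0.96607989·0.96890574 = 0.93604036.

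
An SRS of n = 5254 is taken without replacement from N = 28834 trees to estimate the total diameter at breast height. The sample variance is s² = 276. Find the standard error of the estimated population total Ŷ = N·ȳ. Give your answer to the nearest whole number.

Var(Ŷ) = N²·Var(ȳ) = N²·(1 − n/N)·s²/n.
f = 5254/28834 = 0.18221544; Var(ȳ) = 0.81778456·276/5254 = 0.042959372.
Var(Ŷ) = 28834² · 0.042959372 = 3.5716403 × 10^7.
SE(Ŷ) = √(3.5716403 × 10^7) = 5976.

5976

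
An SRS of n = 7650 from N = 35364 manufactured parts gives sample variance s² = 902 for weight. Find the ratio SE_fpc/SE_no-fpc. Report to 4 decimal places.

0.8853

f = n/N = 7650/35364 = 0.21632168.
SE_no-fpc = √(s²/n) = 0.34337807; SE_fpc = √((1−f)s²/n) = 0.30397752.
Ratio = √(1−f) = 0.88525607.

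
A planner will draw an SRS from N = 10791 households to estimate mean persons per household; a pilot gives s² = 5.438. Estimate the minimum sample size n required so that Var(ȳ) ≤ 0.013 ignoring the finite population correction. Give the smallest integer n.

Without fpc, n₀ = s²/D = 5.438/0.013 = 418.3077.
Rounding up, n = 419.

419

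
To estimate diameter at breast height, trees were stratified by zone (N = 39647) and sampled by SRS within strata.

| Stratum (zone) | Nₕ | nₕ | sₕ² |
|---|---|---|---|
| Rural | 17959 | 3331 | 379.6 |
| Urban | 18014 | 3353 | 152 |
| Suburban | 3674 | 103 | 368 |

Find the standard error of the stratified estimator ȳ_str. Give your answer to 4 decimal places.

Var(ȳ_str) = Σₕ Wₕ²(1 − fₕ)sₕ²/nₕ with Wₕ = Nₕ/N, N = 39647.
Rural: Wₕ = 0.45297248; term = 0.45297248²·(1 − 0.18547803)·379.6/3331 = 0.019045747.
Urban: Wₕ = 0.45435972; term = 0.45435972²·(1 − 0.18613301)·152/3353 = 0.0076166347.
Suburban: Wₕ = 0.09266779; term = 0.09266779²·(1 − 0.02803484)·368/103 = 0.029820776.
Sum = 0.056483158.
SE = √(0.056483158) = 0.2377.

0.2377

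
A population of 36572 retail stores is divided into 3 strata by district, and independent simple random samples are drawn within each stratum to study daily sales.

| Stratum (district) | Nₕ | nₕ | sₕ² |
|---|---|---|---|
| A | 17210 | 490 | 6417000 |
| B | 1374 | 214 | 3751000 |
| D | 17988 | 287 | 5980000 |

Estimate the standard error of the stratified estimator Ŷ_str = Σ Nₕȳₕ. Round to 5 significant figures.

Var(Ŷ_str) = Σₕ Nₕ²(1 − fₕ)sₕ²/nₕ.
A: 17210²·(1 − 490/17210)·6417000/490 = 3.7683662 × 10^12.
B: 1374²·(1 − 214/1374)·3751000/214 = 2.7936887 × 10^10.
D: 17988²·(1 − 287/17988)·5980000/287 = 6.6343743 × 10^12.
Sum = 1.0430677 × 10^13.
SE = √(1.0430677 × 10^13) = 3.2297 × 10^6.

3.2297 × 10^6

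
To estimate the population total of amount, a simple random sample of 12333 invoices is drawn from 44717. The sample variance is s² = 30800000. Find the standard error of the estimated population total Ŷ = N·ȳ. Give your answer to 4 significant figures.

Var(Ŷ) = N²·Var(ȳ) = N²·(1 − n/N)·s²/n.
f = 12333/44717 = 0.27580115; Var(ȳ) = 0.72419885·30800000/12333 = 1808.5887.
Var(Ŷ) = 44717² · 1808.5887 = 3.6164722 × 10^12.
SE(Ŷ) = √(3.6164722 × 10^12) = 1.902 × 10^6.

1.902 × 10^6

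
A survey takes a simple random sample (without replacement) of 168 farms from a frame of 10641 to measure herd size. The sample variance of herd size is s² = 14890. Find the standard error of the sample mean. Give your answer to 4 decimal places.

9.3398

Under SRS without replacement, Var(ȳ) = (1 − f)·s²/n with f = n/N = 168/10641 = 0.01578799.
Var(ȳ) = (1 − 0.01578799)·14890/168 = 0.98421201·88.630952 = 87.231648.
SE(ȳ) = √(87.231648) = 9.3398.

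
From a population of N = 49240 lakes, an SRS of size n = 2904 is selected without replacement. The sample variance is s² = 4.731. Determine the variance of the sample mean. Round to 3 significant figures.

Under SRS without replacement, Var(ȳ) = (1 − f)·s²/n with f = n/N = 2904/49240 = 0.05897644.
Var(ȳ) = (1 − 0.05897644)·4.731/2904 = 0.94102356·0.0016291322 = 0.0015330518.

0.00153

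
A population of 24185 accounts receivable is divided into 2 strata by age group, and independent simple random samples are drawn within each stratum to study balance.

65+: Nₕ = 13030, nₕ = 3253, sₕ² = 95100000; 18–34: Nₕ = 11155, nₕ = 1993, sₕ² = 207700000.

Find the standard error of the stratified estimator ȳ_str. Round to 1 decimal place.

Var(ȳ_str) = Σₕ Wₕ²(1 − fₕ)sₕ²/nₕ with Wₕ = Nₕ/N, N = 24185.
65+: Wₕ = 0.53876370; term = 0.53876370²·(1 − 0.24965464)·95100000/3253 = 6367.2852.
18–34: Wₕ = 0.46123630; term = 0.46123630²·(1 − 0.17866428)·207700000/1993 = 18209.452.
Sum = 24576.737.
SE = √(24576.737) = 156.8.

156.8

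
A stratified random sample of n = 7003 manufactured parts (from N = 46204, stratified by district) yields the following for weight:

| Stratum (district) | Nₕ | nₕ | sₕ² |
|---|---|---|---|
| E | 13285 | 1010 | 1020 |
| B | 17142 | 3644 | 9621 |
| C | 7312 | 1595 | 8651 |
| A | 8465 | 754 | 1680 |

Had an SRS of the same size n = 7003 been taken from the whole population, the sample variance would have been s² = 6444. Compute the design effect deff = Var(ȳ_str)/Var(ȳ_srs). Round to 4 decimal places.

Var(ȳ_str) = Σ Wₕ²(1−fₕ)sₕ²/nₕ with Wₕ = Nₕ/46204:
  E: (13285/46204)²·(1−1010/13285)·1020/1010 = 0.077144098
  B: (17142/46204)²·(1−3644/17142)·9621/3644 = 0.28616309
  C: (7312/46204)²·(1−1595/7312)·8651/1595 = 0.10620644
  A: (8465/46204)²·(1−754/8465)·1680/754 = 0.068126559
  → Var(ȳ_str) = 0.53764019.
Var(ȳ_srs) = (1 − 7003/46204)·6444/7003 = 0.78070862.
deff = 0.53764019 / 0.78070862 = 0.6887.

0.6887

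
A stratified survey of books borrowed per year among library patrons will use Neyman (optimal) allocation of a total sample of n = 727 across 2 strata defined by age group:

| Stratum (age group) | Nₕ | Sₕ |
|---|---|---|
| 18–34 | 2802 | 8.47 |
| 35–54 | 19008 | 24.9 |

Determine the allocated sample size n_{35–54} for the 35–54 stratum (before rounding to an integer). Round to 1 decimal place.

692.3

Neyman allocation: nₕ = n·NₕSₕ / Σⱼ NⱼSⱼ.
Σ NⱼSⱼ = 2802·8.47 + 19008·24.9 = 497032.14.
n_{35–54} = 727·19008·24.9 / 497032.14 = 692.3.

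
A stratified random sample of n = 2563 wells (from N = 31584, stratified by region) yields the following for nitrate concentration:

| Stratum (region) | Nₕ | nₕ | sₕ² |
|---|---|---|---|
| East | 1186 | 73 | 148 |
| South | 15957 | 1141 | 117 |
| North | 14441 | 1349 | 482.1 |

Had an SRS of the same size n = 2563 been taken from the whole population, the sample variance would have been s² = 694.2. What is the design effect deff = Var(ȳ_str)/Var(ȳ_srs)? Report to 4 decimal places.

0.3806

Var(ȳ_str) = Σ Wₕ²(1−fₕ)sₕ²/nₕ with Wₕ = Nₕ/31584:
  East: (1186/31584)²·(1−73/1186)·148/73 = 0.0026827762
  South: (15957/31584)²·(1−1141/15957)·117/1141 = 0.024302344
  North: (14441/31584)²·(1−1349/14441)·482.1/1349 = 0.067732044
  → Var(ȳ_str) = 0.094717164.
Var(ȳ_srs) = (1 − 2563/31584)·694.2/2563 = 0.24887498.
deff = 0.094717164 / 0.24887498 = 0.3806.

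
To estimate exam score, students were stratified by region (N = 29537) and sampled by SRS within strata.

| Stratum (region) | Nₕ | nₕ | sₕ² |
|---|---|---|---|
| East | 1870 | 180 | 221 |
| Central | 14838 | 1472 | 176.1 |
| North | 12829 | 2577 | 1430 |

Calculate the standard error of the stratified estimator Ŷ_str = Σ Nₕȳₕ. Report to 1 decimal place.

10029.4

Var(Ŷ_str) = Σₕ Nₕ²(1 − fₕ)sₕ²/nₕ.
East: 1870²·(1 − 180/1870)·221/180 = 3.8801461 × 10^6.
Central: 14838²·(1 − 1472/14838)·176.1/1472 = 2.372621 × 10^7.
North: 12829²·(1 − 2577/12829)·1430/2577 = 7.298322 × 10^7.
Sum = 1.0058958 × 10^8.
SE = √(1.0058958 × 10^8) = 10029.4.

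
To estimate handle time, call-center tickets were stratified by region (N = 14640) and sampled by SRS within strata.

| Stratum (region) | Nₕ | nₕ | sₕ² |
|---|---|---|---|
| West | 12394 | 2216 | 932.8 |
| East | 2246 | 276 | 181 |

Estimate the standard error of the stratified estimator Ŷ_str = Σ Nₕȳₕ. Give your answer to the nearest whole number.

7483

Var(Ŷ_str) = Σₕ Nₕ²(1 − fₕ)sₕ²/nₕ.
West: 12394²·(1 − 2216/12394)·932.8/2216 = 5.309978 × 10^7.
East: 2246²·(1 − 276/2246)·181/276 = 2.901653 × 10^6.
Sum = 5.6001433 × 10^7.
SE = √(5.6001433 × 10^7) = 7483.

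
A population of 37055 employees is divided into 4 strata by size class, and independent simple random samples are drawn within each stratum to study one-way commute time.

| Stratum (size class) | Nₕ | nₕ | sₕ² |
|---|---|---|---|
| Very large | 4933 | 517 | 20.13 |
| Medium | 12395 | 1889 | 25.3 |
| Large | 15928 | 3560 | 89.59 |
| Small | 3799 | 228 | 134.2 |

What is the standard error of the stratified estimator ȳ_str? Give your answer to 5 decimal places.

Var(ȳ_str) = Σₕ Wₕ²(1 − fₕ)sₕ²/nₕ with Wₕ = Nₕ/N, N = 37055.
Very large: Wₕ = 0.13312643; term = 0.13312643²·(1 − 0.10480438)·20.13/517 = 6.1773154 × 10^-4.
Medium: Wₕ = 0.33450277; term = 0.33450277²·(1 − 0.15240016)·25.3/1889 = 0.0012702197.
Large: Wₕ = 0.42984752; term = 0.42984752²·(1 − 0.22350578)·89.59/3560 = 0.0036105771.
Small: Wₕ = 0.10252328; term = 0.10252328²·(1 − 0.06001579)·134.2/228 = 0.005815448.
Sum = 0.011313976.
SE = √(0.011313976) = 0.10637.

0.10637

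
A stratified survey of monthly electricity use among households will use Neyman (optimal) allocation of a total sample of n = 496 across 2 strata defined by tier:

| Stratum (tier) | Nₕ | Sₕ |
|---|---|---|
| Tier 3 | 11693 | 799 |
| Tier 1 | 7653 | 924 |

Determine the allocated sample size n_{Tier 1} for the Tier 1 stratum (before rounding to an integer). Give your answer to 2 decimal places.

213.68

Neyman allocation: nₕ = n·NₕSₕ / Σⱼ NⱼSⱼ.
Σ NⱼSⱼ = 11693·799 + 7653·924 = 1.6414079 × 10^7.
n_{Tier 1} = 496·7653·924 / (1.6414079 × 10^7) = 213.68.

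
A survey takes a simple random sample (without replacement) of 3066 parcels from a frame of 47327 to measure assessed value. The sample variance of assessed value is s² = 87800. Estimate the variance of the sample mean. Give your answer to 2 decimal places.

26.78

Under SRS without replacement, Var(ȳ) = (1 − f)·s²/n with f = n/N = 3066/47327 = 0.06478332.
Var(ȳ) = (1 − 0.06478332)·87800/3066 = 0.93521668·28.63666 = 26.781482.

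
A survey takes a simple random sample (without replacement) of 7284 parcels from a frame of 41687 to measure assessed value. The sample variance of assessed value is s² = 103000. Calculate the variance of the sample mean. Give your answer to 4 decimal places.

Under SRS without replacement, Var(ȳ) = (1 − f)·s²/n with f = n/N = 7284/41687 = 0.17473073.
Var(ȳ) = (1 − 0.17473073)·103000/7284 = 0.82526927·14.140582 = 11.669788.

11.6698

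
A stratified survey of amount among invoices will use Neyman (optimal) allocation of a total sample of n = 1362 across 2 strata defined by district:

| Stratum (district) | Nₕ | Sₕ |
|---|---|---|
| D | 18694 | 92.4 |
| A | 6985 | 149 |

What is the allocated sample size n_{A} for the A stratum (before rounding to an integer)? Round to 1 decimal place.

512.1

Neyman allocation: nₕ = n·NₕSₕ / Σⱼ NⱼSⱼ.
Σ NⱼSⱼ = 18694·92.4 + 6985·149 = 2.7680906 × 10^6.
n_{A} = 1362·6985·149 / (2.7680906 × 10^6) = 512.1.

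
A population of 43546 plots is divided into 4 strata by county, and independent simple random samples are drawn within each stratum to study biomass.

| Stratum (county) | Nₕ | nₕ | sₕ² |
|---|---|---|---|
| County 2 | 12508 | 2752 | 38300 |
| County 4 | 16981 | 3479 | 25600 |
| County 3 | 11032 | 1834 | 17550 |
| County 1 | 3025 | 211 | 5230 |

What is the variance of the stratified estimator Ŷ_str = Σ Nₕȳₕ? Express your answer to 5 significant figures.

4.5674 × 10^9

Var(Ŷ_str) = Σₕ Nₕ²(1 − fₕ)sₕ²/nₕ.
County 2: 12508²·(1 − 2752/12508)·38300/2752 = 1.6982828 × 10^9.
County 4: 16981²·(1 − 3479/16981)·25600/3479 = 1.6871236 × 10^9.
County 3: 11032²·(1 − 1834/11032)·17550/1834 = 9.710139 × 10^8.
County 1: 3025²·(1 − 211/3025)·5230/211 = 2.1099332 × 10^8.
Sum = 4.5674136 × 10^9.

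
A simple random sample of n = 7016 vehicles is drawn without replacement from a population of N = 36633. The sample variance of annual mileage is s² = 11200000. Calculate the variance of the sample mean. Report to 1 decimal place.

Under SRS without replacement, Var(ȳ) = (1 − f)·s²/n with f = n/N = 7016/36633 = 0.19152131.
Var(ȳ) = (1 − 0.19152131)·11200000/7016 = 0.80847869·1596.3512 = 1290.6159.

1290.6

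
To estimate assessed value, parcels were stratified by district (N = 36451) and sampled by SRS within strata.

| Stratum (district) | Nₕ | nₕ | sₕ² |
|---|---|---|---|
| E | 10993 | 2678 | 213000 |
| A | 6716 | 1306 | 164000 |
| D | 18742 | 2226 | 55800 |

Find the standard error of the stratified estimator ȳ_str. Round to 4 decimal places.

Var(ȳ_str) = Σₕ Wₕ²(1 − fₕ)sₕ²/nₕ with Wₕ = Nₕ/N, N = 36451.
E: Wₕ = 0.30158295; term = 0.30158295²·(1 − 0.24360957)·213000/2678 = 5.4717799.
A: Wₕ = 0.18424735; term = 0.18424735²·(1 − 0.19446099)·164000/1306 = 3.4339165.
D: Wₕ = 0.51416971; term = 0.51416971²·(1 − 0.11877068)·55800/2226 = 5.8399745.
Sum = 14.745671.
SE = √(14.745671) = 3.8400.

3.8400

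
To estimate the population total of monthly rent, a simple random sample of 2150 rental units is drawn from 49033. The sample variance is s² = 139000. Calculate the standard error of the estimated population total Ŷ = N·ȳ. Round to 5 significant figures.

385510

Var(Ŷ) = N²·Var(ȳ) = N²·(1 − n/N)·s²/n.
f = 2150/49033 = 0.04384802; Var(ȳ) = 0.95615198·139000/2150 = 61.816337.
Var(Ŷ) = 49033² · 61.816337 = 1.4862101 × 10^11.
SE(Ŷ) = √(1.4862101 × 10^11) = 385510.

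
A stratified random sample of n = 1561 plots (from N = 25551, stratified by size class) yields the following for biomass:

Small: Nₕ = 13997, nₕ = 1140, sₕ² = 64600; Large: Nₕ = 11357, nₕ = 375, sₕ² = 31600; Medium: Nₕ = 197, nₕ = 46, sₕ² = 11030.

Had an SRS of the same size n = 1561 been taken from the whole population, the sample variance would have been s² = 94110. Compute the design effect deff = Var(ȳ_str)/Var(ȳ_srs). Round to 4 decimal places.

Var(ȳ_str) = Σ Wₕ²(1−fₕ)sₕ²/nₕ with Wₕ = Nₕ/25551:
  Small: (13997/25551)²·(1−1140/13997)·64600/1140 = 15.620196
  Large: (11357/25551)²·(1−375/11357)·31600/375 = 16.098488
  Medium: (197/25551)²·(1−46/197)·11030/46 = 0.010925594
  → Var(ȳ_str) = 31.72961.
Var(ȳ_srs) = (1 − 1561/25551)·94110/1561 = 56.605055.
deff = 31.72961 / 56.605055 = 0.5605.

0.5605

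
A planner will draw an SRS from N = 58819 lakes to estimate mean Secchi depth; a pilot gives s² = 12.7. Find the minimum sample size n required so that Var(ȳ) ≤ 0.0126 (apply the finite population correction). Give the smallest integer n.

991

Without fpc, n₀ = s²/D = 12.7/0.0126 = 1007.9365.
With fpc, (1 − n/N)·s²/n ≤ D requires n ≥ n₀/(1 + n₀/N) = 1007.9365/(1 + 1007.9365/58819) = 990.9553.
Rounding up, n = 991.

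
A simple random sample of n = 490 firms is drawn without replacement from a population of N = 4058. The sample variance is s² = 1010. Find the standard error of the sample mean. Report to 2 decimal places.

Under SRS without replacement, Var(ȳ) = (1 − f)·s²/n with f = n/N = 490/4058 = 0.12074914.
Var(ȳ) = (1 − 0.12074914)·1010/490 = 0.87925086·2.0612245 = 1.8123334.
SE(ȳ) = √(1.8123334) = 1.35.

1.35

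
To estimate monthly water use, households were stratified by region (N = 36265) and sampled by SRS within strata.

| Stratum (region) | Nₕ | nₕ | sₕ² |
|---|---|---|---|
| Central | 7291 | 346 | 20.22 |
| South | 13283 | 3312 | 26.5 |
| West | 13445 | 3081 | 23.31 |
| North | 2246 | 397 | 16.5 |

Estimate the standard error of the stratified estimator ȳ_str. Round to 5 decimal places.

0.06316

Var(ȳ_str) = Σₕ Wₕ²(1 − fₕ)sₕ²/nₕ with Wₕ = Nₕ/N, N = 36265.
Central: Wₕ = 0.20104784; term = 0.20104784²·(1 − 0.04745577)·20.22/346 = 0.0022500338.
South: Wₕ = 0.36627602; term = 0.36627602²·(1 − 0.24934126)·26.5/3312 = 8.0577738 × 10^-4.
West: Wₕ = 0.37074314; term = 0.37074314²·(1 − 0.22915582)·23.31/3081 = 8.0161055 × 10^-4.
North: Wₕ = 0.06193299; term = 0.06193299²·(1 − 0.17675868)·16.5/397 = 1.3123955 × 10^-4.
Sum = 0.0039886613.
SE = √(0.0039886613) = 0.06316.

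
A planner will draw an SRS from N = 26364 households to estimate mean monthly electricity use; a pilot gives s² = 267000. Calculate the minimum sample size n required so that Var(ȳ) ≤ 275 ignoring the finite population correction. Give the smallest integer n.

971

Without fpc, n₀ = s²/D = 267000/275 = 970.9091.
Rounding up, n = 971.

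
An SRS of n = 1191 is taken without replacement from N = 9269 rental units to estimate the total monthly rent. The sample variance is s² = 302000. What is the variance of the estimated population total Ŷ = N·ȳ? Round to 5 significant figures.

1.8986 × 10^10

Var(Ŷ) = N²·Var(ȳ) = N²·(1 − n/N)·s²/n.
f = 1191/9269 = 0.12849283; Var(ȳ) = 0.87150717·302000/1191 = 220.98671.
Var(Ŷ) = 9269² · 220.98671 = 1.8985932 × 10^10.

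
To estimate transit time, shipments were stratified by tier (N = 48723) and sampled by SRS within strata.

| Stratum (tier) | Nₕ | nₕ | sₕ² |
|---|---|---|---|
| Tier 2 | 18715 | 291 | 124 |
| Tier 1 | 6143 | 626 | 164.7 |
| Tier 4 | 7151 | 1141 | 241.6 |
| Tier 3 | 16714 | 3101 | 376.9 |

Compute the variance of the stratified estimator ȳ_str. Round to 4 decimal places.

0.0811

Var(ȳ_str) = Σₕ Wₕ²(1 − fₕ)sₕ²/nₕ with Wₕ = Nₕ/N, N = 48723.
Tier 2: Wₕ = 0.38411017; term = 0.38411017²·(1 − 0.01554902)·124/291 = 0.061891985.
Tier 1: Wₕ = 0.12608009; term = 0.12608009²·(1 − 0.10190461)·164.7/626 = 0.003756079.
Tier 4: Wₕ = 0.14676847; term = 0.14676847²·(1 − 0.15955810)·241.6/1141 = 0.0038334031.
Tier 3: Wₕ = 0.34304127; term = 0.34304127²·(1 − 0.18553309)·376.9/3101 = 0.011649052.
Sum = 0.081130519.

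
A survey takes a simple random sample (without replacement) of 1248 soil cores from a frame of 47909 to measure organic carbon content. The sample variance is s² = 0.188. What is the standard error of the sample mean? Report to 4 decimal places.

0.0121

Under SRS without replacement, Var(ȳ) = (1 − f)·s²/n with f = n/N = 1248/47909 = 0.02604939.
Var(ȳ) = (1 − 0.02604939)·0.188/1248 = 0.97395061·1.5064103 × 10^-4 = 1.4671692 × 10^-4.
SE(ȳ) = √(1.4671692 × 10^-4) = 0.0121.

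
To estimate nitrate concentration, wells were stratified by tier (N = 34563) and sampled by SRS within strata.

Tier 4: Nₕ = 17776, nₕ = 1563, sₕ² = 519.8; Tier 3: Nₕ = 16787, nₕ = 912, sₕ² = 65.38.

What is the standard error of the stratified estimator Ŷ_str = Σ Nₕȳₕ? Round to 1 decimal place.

10721.5

Var(Ŷ_str) = Σₕ Nₕ²(1 − fₕ)sₕ²/nₕ.
Tier 4: 17776²·(1 − 1563/17776)·519.8/1563 = 9.5846161 × 10^7.
Tier 3: 16787²·(1 − 912/16787)·65.38/912 = 1.9104554 × 10^7.
Sum = 1.1495072 × 10^8.
SE = √(1.1495072 × 10^8) = 10721.5.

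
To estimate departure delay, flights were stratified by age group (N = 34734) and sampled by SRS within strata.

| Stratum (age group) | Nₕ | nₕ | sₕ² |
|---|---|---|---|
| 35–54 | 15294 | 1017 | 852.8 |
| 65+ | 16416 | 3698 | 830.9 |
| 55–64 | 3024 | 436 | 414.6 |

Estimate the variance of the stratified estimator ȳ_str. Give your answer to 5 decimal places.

Var(ȳ_str) = Σₕ Wₕ²(1 − fₕ)sₕ²/nₕ with Wₕ = Nₕ/N, N = 34734.
35–54: Wₕ = 0.44031784; term = 0.44031784²·(1 − 0.06649667)·852.8/1017 = 0.15176607.
65+: Wₕ = 0.47262049; term = 0.47262049²·(1 − 0.22526803)·830.9/3698 = 0.038882879.
55–64: Wₕ = 0.08706167; term = 0.08706167²·(1 − 0.14417989)·414.6/436 = 0.0061684957.
Sum = 0.19681744.

0.19682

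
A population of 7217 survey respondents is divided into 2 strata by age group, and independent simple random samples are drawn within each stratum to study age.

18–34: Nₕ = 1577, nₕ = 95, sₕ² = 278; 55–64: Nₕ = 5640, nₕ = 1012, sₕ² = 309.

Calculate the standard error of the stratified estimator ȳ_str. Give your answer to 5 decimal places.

Var(ȳ_str) = Σₕ Wₕ²(1 − fₕ)sₕ²/nₕ with Wₕ = Nₕ/N, N = 7217.
18–34: Wₕ = 0.21851185; term = 0.21851185²·(1 − 0.06024096)·278/95 = 0.13130694.
55–64: Wₕ = 0.78148815; term = 0.78148815²·(1 − 0.17943262)·309/1012 = 0.15301606.
Sum = 0.284323.
SE = √(0.284323) = 0.53322.

0.53322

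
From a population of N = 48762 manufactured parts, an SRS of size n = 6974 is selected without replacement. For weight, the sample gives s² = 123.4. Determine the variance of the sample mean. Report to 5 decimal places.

0.01516

Under SRS without replacement, Var(ȳ) = (1 − f)·s²/n with f = n/N = 6974/48762 = 0.14302121.
Var(ȳ) = (1 − 0.14302121)·123.4/6974 = 0.85697879·0.017694293 = 0.015163634.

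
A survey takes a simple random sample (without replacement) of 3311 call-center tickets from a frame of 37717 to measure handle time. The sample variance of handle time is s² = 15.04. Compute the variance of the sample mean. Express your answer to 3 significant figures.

Under SRS without replacement, Var(ȳ) = (1 − f)·s²/n with f = n/N = 3311/37717 = 0.08778535.
Var(ȳ) = (1 − 0.08778535)·15.04/3311 = 0.91221465·0.0045424343 = 0.0041436751.

0.00414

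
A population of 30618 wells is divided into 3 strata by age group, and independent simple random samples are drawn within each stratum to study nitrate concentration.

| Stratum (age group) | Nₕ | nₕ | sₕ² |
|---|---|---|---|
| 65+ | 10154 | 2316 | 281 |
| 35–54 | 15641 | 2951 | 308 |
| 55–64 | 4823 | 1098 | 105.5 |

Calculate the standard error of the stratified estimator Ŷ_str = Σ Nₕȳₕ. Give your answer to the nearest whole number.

5666

Var(Ŷ_str) = Σₕ Nₕ²(1 − fₕ)sₕ²/nₕ.
65+: 10154²·(1 − 2316/10154)·281/2316 = 9.6562874 × 10^6.
35–54: 15641²·(1 − 2951/15641)·308/2951 = 2.0716083 × 10^7.
55–64: 4823²·(1 − 1098/4823)·105.5/1098 = 1.7262101 × 10^6.
Sum = 3.2098581 × 10^7.
SE = √(3.2098581 × 10^7) = 5666.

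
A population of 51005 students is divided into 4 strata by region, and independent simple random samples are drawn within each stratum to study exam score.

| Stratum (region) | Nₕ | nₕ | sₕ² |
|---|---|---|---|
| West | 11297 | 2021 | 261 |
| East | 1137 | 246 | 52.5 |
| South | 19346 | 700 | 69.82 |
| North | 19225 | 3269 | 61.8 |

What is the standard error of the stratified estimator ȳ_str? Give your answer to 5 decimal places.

Var(ȳ_str) = Σₕ Wₕ²(1 − fₕ)sₕ²/nₕ with Wₕ = Nₕ/N, N = 51005.
West: Wₕ = 0.22148809; term = 0.22148809²·(1 − 0.17889705)·261/2021 = 0.0052020265.
East: Wₕ = 0.02229193; term = 0.02229193²·(1 − 0.21635884)·52.5/246 = 8.3106858 × 10^-5.
South: Wₕ = 0.37929615; term = 0.37929615²·(1 − 0.03618319)·69.82/700 = 0.01383035.
North: Wₕ = 0.37692383; term = 0.37692383²·(1 − 0.17003901)·61.8/3269 = 0.0022291456.
Sum = 0.021344629.
SE = √(0.021344629) = 0.14610.

0.14610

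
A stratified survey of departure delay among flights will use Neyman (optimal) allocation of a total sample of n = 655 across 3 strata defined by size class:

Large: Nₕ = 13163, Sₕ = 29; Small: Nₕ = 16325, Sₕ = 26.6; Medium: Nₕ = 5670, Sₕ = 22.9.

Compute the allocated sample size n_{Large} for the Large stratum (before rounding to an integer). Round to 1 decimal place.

Neyman allocation: nₕ = n·NₕSₕ / Σⱼ NⱼSⱼ.
Σ NⱼSⱼ = 13163·29 + 16325·26.6 + 5670·22.9 = 945815.
n_{Large} = 655·13163·29 / 945815 = 264.4.

264.4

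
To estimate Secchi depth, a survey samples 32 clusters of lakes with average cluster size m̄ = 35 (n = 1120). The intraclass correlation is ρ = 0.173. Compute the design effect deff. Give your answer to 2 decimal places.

deff = 1 + (35 − 1)·0.173 = 1 + 5.882 = 6.882.

6.88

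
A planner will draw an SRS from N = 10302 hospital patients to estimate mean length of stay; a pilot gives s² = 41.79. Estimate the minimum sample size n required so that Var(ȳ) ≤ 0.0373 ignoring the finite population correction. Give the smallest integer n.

Without fpc, n₀ = s²/D = 41.79/0.0373 = 1120.3753.
Rounding up, n = 1121.

1121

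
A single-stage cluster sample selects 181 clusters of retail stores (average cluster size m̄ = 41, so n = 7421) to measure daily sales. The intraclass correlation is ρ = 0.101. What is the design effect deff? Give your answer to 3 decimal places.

deff = 1 + (41 − 1)·0.101 = 1 + 4.04 = 5.04.

5.040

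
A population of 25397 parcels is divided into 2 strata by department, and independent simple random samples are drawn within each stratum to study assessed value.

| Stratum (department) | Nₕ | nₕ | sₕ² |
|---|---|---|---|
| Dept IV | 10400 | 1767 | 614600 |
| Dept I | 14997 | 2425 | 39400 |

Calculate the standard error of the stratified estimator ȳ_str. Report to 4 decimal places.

Var(ȳ_str) = Σₕ Wₕ²(1 − fₕ)sₕ²/nₕ with Wₕ = Nₕ/N, N = 25397.
Dept IV: Wₕ = 0.40949718; term = 0.40949718²·(1 − 0.16990385)·614600/1767 = 48.415704.
Dept I: Wₕ = 0.59050282; term = 0.59050282²·(1 − 0.16169901)·39400/2425 = 4.7492869.
Sum = 53.164991.
SE = √(53.164991) = 7.2914.

7.2914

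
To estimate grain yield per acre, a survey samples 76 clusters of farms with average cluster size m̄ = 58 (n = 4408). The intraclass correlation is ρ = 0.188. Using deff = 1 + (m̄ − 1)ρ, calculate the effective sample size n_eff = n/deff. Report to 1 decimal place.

deff = 1 + (58 − 1)·0.188 = 1 + 10.716 = 11.716.
n_eff = 4408 / 11.716 = 376.2.

376.2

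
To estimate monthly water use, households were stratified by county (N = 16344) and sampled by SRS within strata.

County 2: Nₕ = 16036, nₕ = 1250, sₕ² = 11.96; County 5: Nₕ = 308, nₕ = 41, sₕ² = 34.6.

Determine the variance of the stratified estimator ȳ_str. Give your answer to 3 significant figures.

Var(ȳ_str) = Σₕ Wₕ²(1 − fₕ)sₕ²/nₕ with Wₕ = Nₕ/N, N = 16344.
County 2: Wₕ = 0.98115516; term = 0.98115516²·(1 − 0.07794961)·11.96/1250 = 0.0084928061.
County 5: Wₕ = 0.01884484; term = 0.01884484²·(1 − 0.13311688)·34.6/41 = 2.5979902 × 10^-4.
Sum = 0.0087526051.

0.00875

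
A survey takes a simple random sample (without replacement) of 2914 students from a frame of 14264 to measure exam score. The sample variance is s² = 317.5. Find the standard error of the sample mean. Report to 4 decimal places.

Under SRS without replacement, Var(ȳ) = (1 − f)·s²/n with f = n/N = 2914/14264 = 0.20429052.
Var(ȳ) = (1 − 0.20429052)·317.5/2914 = 0.79570948·0.10895676 = 0.086697927.
SE(ȳ) = √(0.086697927) = 0.2944.

0.2944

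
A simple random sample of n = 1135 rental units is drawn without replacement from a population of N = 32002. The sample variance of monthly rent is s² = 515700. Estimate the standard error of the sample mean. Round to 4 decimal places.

20.9343

Under SRS without replacement, Var(ȳ) = (1 − f)·s²/n with f = n/N = 1135/32002 = 0.03546653.
Var(ȳ) = (1 − 0.03546653)·515700/1135 = 0.96453347·454.36123 = 438.24662.
SE(ȳ) = √(438.24662) = 20.9343.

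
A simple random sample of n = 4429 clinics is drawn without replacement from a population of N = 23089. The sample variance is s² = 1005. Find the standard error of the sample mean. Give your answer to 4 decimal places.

Under SRS without replacement, Var(ȳ) = (1 − f)·s²/n with f = n/N = 4429/23089 = 0.19182295.
Var(ȳ) = (1 − 0.19182295)·1005/4429 = 0.80817705·0.22691352 = 0.1833863.
SE(ȳ) = √(0.1833863) = 0.4282.

0.4282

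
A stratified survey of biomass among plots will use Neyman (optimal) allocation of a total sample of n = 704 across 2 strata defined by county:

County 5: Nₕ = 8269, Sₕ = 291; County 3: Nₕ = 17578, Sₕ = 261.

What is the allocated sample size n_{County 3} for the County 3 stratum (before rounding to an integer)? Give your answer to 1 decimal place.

Neyman allocation: nₕ = n·NₕSₕ / Σⱼ NⱼSⱼ.
Σ NⱼSⱼ = 8269·291 + 17578·261 = 6.994137 × 10^6.
n_{County 3} = 704·17578·261 / (6.994137 × 10^6) = 461.8.

461.8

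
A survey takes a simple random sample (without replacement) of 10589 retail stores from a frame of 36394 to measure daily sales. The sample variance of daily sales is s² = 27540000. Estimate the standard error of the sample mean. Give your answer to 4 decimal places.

42.9429

Under SRS without replacement, Var(ȳ) = (1 − f)·s²/n with f = n/N = 10589/36394 = 0.29095455.
Var(ȳ) = (1 − 0.29095455)·27540000/10589 = 0.70904545·2600.8122 = 1844.094.
SE(ȳ) = √(1844.094) = 42.9429.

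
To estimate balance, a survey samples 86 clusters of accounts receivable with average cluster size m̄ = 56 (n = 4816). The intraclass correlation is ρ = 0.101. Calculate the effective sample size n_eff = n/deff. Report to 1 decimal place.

734.7

deff = 1 + (56 − 1)·0.101 = 1 + 5.555 = 6.555.
n_eff = 4816 / 6.555 = 734.7.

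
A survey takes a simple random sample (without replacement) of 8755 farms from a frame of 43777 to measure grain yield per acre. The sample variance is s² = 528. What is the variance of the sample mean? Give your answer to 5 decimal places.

Under SRS without replacement, Var(ȳ) = (1 − f)·s²/n with f = n/N = 8755/43777 = 0.19999086.
Var(ȳ) = (1 − 0.19999086)·528/8755 = 0.80000914·0.060308395 = 0.048247267.

0.04825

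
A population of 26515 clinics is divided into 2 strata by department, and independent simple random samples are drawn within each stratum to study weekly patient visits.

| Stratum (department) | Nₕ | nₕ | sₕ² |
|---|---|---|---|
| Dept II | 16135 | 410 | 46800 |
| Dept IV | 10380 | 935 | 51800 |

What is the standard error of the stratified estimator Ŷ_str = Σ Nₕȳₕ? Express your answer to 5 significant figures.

Var(Ŷ_str) = Σₕ Nₕ²(1 − fₕ)sₕ²/nₕ.
Dept II: 16135²·(1 − 410/16135)·46800/410 = 2.8961538 × 10^10.
Dept IV: 10380²·(1 − 935/10380)·51800/935 = 5.431471 × 10^9.
Sum = 3.4393009 × 10^10.
SE = √(3.4393009 × 10^10) = 185450.

185450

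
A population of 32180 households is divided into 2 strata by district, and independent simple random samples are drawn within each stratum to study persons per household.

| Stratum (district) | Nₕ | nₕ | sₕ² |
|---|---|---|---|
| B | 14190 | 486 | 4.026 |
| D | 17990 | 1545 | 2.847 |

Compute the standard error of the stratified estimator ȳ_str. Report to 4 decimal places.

0.0456

Var(ȳ_str) = Σₕ Wₕ²(1 − fₕ)sₕ²/nₕ with Wₕ = Nₕ/N, N = 32180.
B: Wₕ = 0.44095712; term = 0.44095712²·(1 − 0.03424947)·4.026/486 = 0.0015555901.
D: Wₕ = 0.55904288; term = 0.55904288²·(1 − 0.08588105)·2.847/1545 = 5.2644371 × 10^-4.
Sum = 0.0020820338.
SE = √(0.0020820338) = 0.0456.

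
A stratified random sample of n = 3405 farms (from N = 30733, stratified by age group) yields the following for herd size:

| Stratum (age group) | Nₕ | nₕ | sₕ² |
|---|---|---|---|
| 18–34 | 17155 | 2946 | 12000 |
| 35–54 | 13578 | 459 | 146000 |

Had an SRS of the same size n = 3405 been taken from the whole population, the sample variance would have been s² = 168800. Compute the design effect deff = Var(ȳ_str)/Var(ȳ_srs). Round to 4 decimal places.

Var(ȳ_str) = Σ Wₕ²(1−fₕ)sₕ²/nₕ with Wₕ = Nₕ/30733:
  18–34: (17155/30733)²·(1−2946/17155)·12000/2946 = 1.0512181
  35–54: (13578/30733)²·(1−459/13578)·146000/459 = 59.988333
  → Var(ȳ_str) = 61.039551.
Var(ȳ_srs) = (1 − 3405/30733)·168800/3405 = 44.081688.
deff = 61.039551 / 44.081688 = 1.3847.

1.3847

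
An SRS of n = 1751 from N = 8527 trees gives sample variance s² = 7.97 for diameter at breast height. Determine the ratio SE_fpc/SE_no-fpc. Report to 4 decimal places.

f = n/N = 1751/8527 = 0.20534772.
SE_no-fpc = √(s²/n) = 0.067466175; SE_fpc = √((1−f)s²/n) = 0.060141555.
Ratio = √(1−f) = 0.89143271.

0.8914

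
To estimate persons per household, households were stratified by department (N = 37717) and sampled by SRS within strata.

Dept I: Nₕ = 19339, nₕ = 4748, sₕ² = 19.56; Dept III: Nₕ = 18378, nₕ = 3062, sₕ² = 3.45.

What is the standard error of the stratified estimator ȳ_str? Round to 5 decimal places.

0.03225

Var(ȳ_str) = Σₕ Wₕ²(1 − fₕ)sₕ²/nₕ with Wₕ = Nₕ/N, N = 37717.
Dept I: Wₕ = 0.51273961; term = 0.51273961²·(1 − 0.24551425)·19.56/4748 = 8.1715215 × 10^-4.
Dept III: Wₕ = 0.48726039; term = 0.48726039²·(1 − 0.16661225)·3.45/3062 = 2.2293755 × 10^-4.
Sum = 0.0010400897.
SE = √(0.0010400897) = 0.03225.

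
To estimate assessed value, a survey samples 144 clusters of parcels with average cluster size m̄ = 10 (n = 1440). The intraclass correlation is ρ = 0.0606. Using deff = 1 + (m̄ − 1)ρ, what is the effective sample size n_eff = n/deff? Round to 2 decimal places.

931.80

deff = 1 + (10 − 1)·0.0606 = 1 + 0.5454 = 1.5454.
n_eff = 1440 / 1.5454 = 931.80.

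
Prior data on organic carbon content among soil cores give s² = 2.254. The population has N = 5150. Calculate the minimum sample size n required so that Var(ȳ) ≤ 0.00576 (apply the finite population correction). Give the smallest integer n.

364

Without fpc, n₀ = s²/D = 2.254/0.00576 = 391.3194.
With fpc, (1 − n/N)·s²/n ≤ D requires n ≥ n₀/(1 + n₀/N) = 391.3194/(1 + 391.3194/5150) = 363.6850.
Rounding up, n = 364.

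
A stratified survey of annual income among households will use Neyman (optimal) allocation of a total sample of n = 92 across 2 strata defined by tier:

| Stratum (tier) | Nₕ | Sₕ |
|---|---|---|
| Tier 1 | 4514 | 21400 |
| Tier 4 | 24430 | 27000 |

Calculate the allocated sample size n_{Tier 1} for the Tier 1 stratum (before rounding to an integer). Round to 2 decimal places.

11.75

Neyman allocation: nₕ = n·NₕSₕ / Σⱼ NⱼSⱼ.
Σ NⱼSⱼ = 4514·21400 + 24430·27000 = 7.562096 × 10^8.
n_{Tier 1} = 92·4514·21400 / (7.562096 × 10^8) = 11.75.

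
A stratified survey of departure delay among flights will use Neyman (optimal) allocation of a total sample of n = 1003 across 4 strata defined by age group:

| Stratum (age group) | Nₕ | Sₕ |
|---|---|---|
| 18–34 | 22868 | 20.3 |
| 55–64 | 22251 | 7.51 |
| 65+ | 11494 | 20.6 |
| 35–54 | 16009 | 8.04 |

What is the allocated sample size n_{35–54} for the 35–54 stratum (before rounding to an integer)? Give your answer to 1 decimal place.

Neyman allocation: nₕ = n·NₕSₕ / Σⱼ NⱼSⱼ.
Σ NⱼSⱼ = 22868·20.3 + 22251·7.51 + 11494·20.6 + 16009·8.04 = 996814.17.
n_{35–54} = 1003·16009·8.04 / 996814.17 = 129.5.

129.5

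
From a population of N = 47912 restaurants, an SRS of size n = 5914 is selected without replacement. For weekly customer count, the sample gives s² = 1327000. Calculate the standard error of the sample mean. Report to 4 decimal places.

Under SRS without replacement, Var(ȳ) = (1 − f)·s²/n with f = n/N = 5914/47912 = 0.12343463.
Var(ȳ) = (1 − 0.12343463)·1327000/5914 = 0.87656537·224.38282 = 196.68621.
SE(ȳ) = √(196.68621) = 14.0245.

14.0245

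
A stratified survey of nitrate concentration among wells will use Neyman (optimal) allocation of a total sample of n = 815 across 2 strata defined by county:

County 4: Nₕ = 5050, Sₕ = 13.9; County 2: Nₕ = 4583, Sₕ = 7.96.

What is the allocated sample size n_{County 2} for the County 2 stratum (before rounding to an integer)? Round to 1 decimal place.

Neyman allocation: nₕ = n·NₕSₕ / Σⱼ NⱼSⱼ.
Σ NⱼSⱼ = 5050·13.9 + 4583·7.96 = 106675.68.
n_{County 2} = 815·4583·7.96 / 106675.68 = 278.7.

278.7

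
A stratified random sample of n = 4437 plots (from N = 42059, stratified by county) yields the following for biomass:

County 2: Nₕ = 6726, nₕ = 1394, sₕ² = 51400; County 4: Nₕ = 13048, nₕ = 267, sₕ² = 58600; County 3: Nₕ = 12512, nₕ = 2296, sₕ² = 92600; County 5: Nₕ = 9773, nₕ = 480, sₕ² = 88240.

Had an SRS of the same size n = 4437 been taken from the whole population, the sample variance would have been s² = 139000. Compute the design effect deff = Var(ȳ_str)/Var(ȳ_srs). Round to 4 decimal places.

1.2058

Var(ȳ_str) = Σ Wₕ²(1−fₕ)sₕ²/nₕ with Wₕ = Nₕ/42059:
  County 2: (6726/42059)²·(1−1394/6726)·51400/1394 = 0.74753144
  County 4: (13048/42059)²·(1−267/13048)·58600/267 = 20.690799
  County 3: (12512/42059)²·(1−2296/12512)·92600/2296 = 2.9142636
  County 5: (9773/42059)²·(1−480/9773)·88240/480 = 9.4382225
  → Var(ȳ_str) = 33.790817.
Var(ȳ_srs) = (1 − 4437/42059)·139000/4437 = 28.022592.
deff = 33.790817 / 28.022592 = 1.2058.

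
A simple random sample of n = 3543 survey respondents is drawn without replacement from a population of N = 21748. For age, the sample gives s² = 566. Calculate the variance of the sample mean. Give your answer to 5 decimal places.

0.13373

Under SRS without replacement, Var(ȳ) = (1 − f)·s²/n with f = n/N = 3543/21748 = 0.16291153.
Var(ȳ) = (1 − 0.16291153)·566/3543 = 0.83708847·0.15975162 = 0.13372624.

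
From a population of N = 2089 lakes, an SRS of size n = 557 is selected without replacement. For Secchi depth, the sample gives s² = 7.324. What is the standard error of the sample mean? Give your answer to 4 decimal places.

0.0982

Under SRS without replacement, Var(ȳ) = (1 − f)·s²/n with f = n/N = 557/2089 = 0.26663475.
Var(ȳ) = (1 − 0.26663475)·7.324/557 = 0.73336525·0.013149013 = 0.0096430288.
SE(ȳ) = √(0.0096430288) = 0.0982.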